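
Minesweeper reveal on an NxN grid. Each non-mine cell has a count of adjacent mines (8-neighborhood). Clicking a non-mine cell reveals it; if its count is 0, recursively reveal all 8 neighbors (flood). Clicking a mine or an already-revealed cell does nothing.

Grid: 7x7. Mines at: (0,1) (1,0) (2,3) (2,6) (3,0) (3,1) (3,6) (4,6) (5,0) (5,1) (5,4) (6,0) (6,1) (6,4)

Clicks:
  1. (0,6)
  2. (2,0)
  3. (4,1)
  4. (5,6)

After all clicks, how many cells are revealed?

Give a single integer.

Answer: 13

Derivation:
Click 1 (0,6) count=0: revealed 10 new [(0,2) (0,3) (0,4) (0,5) (0,6) (1,2) (1,3) (1,4) (1,5) (1,6)] -> total=10
Click 2 (2,0) count=3: revealed 1 new [(2,0)] -> total=11
Click 3 (4,1) count=4: revealed 1 new [(4,1)] -> total=12
Click 4 (5,6) count=1: revealed 1 new [(5,6)] -> total=13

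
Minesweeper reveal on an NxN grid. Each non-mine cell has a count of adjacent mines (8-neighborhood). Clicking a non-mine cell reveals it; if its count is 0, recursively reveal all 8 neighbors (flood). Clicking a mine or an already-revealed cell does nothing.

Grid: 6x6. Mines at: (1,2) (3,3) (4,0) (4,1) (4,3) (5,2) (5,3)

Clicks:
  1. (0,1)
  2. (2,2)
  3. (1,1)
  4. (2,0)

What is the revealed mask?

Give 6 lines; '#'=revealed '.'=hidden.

Click 1 (0,1) count=1: revealed 1 new [(0,1)] -> total=1
Click 2 (2,2) count=2: revealed 1 new [(2,2)] -> total=2
Click 3 (1,1) count=1: revealed 1 new [(1,1)] -> total=3
Click 4 (2,0) count=0: revealed 6 new [(0,0) (1,0) (2,0) (2,1) (3,0) (3,1)] -> total=9

Answer: ##....
##....
###...
##....
......
......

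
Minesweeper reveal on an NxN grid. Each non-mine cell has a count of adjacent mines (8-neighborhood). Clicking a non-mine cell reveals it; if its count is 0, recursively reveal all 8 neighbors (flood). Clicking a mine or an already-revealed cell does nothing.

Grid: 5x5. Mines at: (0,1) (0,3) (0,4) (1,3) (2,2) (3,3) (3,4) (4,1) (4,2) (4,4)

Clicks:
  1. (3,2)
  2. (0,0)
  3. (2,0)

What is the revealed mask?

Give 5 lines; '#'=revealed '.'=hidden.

Answer: #....
##...
##...
###..
.....

Derivation:
Click 1 (3,2) count=4: revealed 1 new [(3,2)] -> total=1
Click 2 (0,0) count=1: revealed 1 new [(0,0)] -> total=2
Click 3 (2,0) count=0: revealed 6 new [(1,0) (1,1) (2,0) (2,1) (3,0) (3,1)] -> total=8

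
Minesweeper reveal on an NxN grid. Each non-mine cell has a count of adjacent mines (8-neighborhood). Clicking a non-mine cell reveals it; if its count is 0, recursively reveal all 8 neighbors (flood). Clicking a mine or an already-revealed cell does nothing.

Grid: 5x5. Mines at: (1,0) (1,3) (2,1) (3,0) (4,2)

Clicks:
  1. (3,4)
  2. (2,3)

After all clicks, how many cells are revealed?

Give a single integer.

Answer: 6

Derivation:
Click 1 (3,4) count=0: revealed 6 new [(2,3) (2,4) (3,3) (3,4) (4,3) (4,4)] -> total=6
Click 2 (2,3) count=1: revealed 0 new [(none)] -> total=6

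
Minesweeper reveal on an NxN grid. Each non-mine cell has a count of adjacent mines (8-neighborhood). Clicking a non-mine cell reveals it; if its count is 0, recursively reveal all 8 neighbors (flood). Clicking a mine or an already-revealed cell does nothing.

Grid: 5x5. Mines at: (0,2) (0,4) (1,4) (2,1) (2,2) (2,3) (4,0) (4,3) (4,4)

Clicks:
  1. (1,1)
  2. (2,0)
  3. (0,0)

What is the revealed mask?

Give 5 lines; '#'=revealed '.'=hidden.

Click 1 (1,1) count=3: revealed 1 new [(1,1)] -> total=1
Click 2 (2,0) count=1: revealed 1 new [(2,0)] -> total=2
Click 3 (0,0) count=0: revealed 3 new [(0,0) (0,1) (1,0)] -> total=5

Answer: ##...
##...
#....
.....
.....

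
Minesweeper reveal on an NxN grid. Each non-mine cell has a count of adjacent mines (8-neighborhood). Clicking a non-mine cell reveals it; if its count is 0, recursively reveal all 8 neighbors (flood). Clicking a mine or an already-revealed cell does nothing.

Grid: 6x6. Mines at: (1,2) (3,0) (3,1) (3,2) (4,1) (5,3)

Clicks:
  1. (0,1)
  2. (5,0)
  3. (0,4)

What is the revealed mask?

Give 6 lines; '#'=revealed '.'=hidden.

Click 1 (0,1) count=1: revealed 1 new [(0,1)] -> total=1
Click 2 (5,0) count=1: revealed 1 new [(5,0)] -> total=2
Click 3 (0,4) count=0: revealed 17 new [(0,3) (0,4) (0,5) (1,3) (1,4) (1,5) (2,3) (2,4) (2,5) (3,3) (3,4) (3,5) (4,3) (4,4) (4,5) (5,4) (5,5)] -> total=19

Answer: .#.###
...###
...###
...###
...###
#...##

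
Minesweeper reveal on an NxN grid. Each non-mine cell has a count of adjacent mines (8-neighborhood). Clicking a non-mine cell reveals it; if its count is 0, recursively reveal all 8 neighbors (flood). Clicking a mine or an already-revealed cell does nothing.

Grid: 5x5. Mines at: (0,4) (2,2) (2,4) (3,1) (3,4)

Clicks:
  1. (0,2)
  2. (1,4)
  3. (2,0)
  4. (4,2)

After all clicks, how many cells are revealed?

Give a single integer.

Answer: 12

Derivation:
Click 1 (0,2) count=0: revealed 10 new [(0,0) (0,1) (0,2) (0,3) (1,0) (1,1) (1,2) (1,3) (2,0) (2,1)] -> total=10
Click 2 (1,4) count=2: revealed 1 new [(1,4)] -> total=11
Click 3 (2,0) count=1: revealed 0 new [(none)] -> total=11
Click 4 (4,2) count=1: revealed 1 new [(4,2)] -> total=12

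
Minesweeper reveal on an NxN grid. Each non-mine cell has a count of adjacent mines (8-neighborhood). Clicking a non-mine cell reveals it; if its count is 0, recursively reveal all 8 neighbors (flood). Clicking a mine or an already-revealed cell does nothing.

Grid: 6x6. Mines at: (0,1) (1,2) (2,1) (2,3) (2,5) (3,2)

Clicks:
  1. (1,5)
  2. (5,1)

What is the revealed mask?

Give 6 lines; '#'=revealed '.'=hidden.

Click 1 (1,5) count=1: revealed 1 new [(1,5)] -> total=1
Click 2 (5,1) count=0: revealed 17 new [(3,0) (3,1) (3,3) (3,4) (3,5) (4,0) (4,1) (4,2) (4,3) (4,4) (4,5) (5,0) (5,1) (5,2) (5,3) (5,4) (5,5)] -> total=18

Answer: ......
.....#
......
##.###
######
######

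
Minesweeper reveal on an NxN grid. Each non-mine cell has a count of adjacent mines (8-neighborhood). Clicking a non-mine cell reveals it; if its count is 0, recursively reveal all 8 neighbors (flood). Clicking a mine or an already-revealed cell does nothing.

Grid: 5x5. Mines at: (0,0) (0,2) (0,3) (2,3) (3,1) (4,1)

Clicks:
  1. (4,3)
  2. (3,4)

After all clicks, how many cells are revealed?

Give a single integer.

Answer: 6

Derivation:
Click 1 (4,3) count=0: revealed 6 new [(3,2) (3,3) (3,4) (4,2) (4,3) (4,4)] -> total=6
Click 2 (3,4) count=1: revealed 0 new [(none)] -> total=6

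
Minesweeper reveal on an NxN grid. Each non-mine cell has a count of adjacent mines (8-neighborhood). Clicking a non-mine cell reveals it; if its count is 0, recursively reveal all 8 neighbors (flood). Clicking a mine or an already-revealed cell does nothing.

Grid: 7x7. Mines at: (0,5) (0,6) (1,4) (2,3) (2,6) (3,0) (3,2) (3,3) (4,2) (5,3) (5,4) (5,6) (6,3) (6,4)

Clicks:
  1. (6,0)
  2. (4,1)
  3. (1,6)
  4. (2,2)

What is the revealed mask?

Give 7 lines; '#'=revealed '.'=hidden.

Click 1 (6,0) count=0: revealed 8 new [(4,0) (4,1) (5,0) (5,1) (5,2) (6,0) (6,1) (6,2)] -> total=8
Click 2 (4,1) count=3: revealed 0 new [(none)] -> total=8
Click 3 (1,6) count=3: revealed 1 new [(1,6)] -> total=9
Click 4 (2,2) count=3: revealed 1 new [(2,2)] -> total=10

Answer: .......
......#
..#....
.......
##.....
###....
###....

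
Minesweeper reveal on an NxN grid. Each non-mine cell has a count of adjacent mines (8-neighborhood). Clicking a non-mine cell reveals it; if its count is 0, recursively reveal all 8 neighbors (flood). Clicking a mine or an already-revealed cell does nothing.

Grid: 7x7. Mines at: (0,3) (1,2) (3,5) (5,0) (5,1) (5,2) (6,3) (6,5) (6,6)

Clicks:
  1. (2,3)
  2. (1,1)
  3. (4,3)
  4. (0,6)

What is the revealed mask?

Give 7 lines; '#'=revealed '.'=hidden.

Click 1 (2,3) count=1: revealed 1 new [(2,3)] -> total=1
Click 2 (1,1) count=1: revealed 1 new [(1,1)] -> total=2
Click 3 (4,3) count=1: revealed 1 new [(4,3)] -> total=3
Click 4 (0,6) count=0: revealed 9 new [(0,4) (0,5) (0,6) (1,4) (1,5) (1,6) (2,4) (2,5) (2,6)] -> total=12

Answer: ....###
.#..###
...####
.......
...#...
.......
.......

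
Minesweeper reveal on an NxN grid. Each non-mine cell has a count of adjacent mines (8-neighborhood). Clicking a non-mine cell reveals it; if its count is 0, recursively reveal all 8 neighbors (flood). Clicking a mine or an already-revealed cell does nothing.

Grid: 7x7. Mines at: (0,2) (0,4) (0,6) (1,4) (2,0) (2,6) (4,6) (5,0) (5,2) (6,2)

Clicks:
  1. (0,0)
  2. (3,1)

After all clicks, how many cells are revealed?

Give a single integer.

Click 1 (0,0) count=0: revealed 4 new [(0,0) (0,1) (1,0) (1,1)] -> total=4
Click 2 (3,1) count=1: revealed 1 new [(3,1)] -> total=5

Answer: 5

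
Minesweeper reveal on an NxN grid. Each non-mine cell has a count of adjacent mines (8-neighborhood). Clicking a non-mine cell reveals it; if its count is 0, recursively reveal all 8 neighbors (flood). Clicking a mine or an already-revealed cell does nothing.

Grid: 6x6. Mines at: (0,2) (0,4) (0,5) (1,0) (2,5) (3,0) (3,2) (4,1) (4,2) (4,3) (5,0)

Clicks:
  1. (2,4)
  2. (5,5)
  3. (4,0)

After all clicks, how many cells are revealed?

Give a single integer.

Click 1 (2,4) count=1: revealed 1 new [(2,4)] -> total=1
Click 2 (5,5) count=0: revealed 6 new [(3,4) (3,5) (4,4) (4,5) (5,4) (5,5)] -> total=7
Click 3 (4,0) count=3: revealed 1 new [(4,0)] -> total=8

Answer: 8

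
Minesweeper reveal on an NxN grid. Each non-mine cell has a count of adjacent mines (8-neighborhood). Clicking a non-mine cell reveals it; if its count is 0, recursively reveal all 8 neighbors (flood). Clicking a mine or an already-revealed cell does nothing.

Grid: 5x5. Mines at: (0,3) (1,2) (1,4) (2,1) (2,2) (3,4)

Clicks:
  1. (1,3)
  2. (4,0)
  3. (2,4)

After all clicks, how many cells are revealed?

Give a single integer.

Answer: 10

Derivation:
Click 1 (1,3) count=4: revealed 1 new [(1,3)] -> total=1
Click 2 (4,0) count=0: revealed 8 new [(3,0) (3,1) (3,2) (3,3) (4,0) (4,1) (4,2) (4,3)] -> total=9
Click 3 (2,4) count=2: revealed 1 new [(2,4)] -> total=10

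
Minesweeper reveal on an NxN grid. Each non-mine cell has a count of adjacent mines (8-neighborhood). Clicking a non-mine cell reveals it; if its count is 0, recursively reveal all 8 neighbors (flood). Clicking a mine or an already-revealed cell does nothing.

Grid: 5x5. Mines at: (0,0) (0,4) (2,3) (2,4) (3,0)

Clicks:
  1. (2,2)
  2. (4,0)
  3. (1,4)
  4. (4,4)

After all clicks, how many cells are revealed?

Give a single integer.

Click 1 (2,2) count=1: revealed 1 new [(2,2)] -> total=1
Click 2 (4,0) count=1: revealed 1 new [(4,0)] -> total=2
Click 3 (1,4) count=3: revealed 1 new [(1,4)] -> total=3
Click 4 (4,4) count=0: revealed 8 new [(3,1) (3,2) (3,3) (3,4) (4,1) (4,2) (4,3) (4,4)] -> total=11

Answer: 11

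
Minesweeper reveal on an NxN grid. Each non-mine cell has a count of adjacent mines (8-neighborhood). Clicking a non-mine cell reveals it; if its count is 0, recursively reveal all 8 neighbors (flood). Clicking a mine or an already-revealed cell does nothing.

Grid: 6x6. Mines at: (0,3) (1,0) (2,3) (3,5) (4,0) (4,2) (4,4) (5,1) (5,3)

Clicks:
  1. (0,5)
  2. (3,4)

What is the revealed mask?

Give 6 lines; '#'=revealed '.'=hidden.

Answer: ....##
....##
....##
....#.
......
......

Derivation:
Click 1 (0,5) count=0: revealed 6 new [(0,4) (0,5) (1,4) (1,5) (2,4) (2,5)] -> total=6
Click 2 (3,4) count=3: revealed 1 new [(3,4)] -> total=7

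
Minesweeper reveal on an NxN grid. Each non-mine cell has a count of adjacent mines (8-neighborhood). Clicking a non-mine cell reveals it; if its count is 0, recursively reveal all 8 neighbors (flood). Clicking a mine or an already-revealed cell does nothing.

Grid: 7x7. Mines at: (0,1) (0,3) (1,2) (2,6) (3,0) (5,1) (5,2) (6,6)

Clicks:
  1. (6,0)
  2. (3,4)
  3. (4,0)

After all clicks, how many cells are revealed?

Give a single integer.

Click 1 (6,0) count=1: revealed 1 new [(6,0)] -> total=1
Click 2 (3,4) count=0: revealed 27 new [(1,3) (1,4) (1,5) (2,1) (2,2) (2,3) (2,4) (2,5) (3,1) (3,2) (3,3) (3,4) (3,5) (3,6) (4,1) (4,2) (4,3) (4,4) (4,5) (4,6) (5,3) (5,4) (5,5) (5,6) (6,3) (6,4) (6,5)] -> total=28
Click 3 (4,0) count=2: revealed 1 new [(4,0)] -> total=29

Answer: 29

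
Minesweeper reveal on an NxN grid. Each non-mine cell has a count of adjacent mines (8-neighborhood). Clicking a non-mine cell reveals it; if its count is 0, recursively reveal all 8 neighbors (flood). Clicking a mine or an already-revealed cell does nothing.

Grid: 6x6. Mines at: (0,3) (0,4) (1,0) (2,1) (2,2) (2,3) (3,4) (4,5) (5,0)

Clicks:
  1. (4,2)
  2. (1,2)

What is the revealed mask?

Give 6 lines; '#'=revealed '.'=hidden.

Answer: ......
..#...
......
.###..
.####.
.####.

Derivation:
Click 1 (4,2) count=0: revealed 11 new [(3,1) (3,2) (3,3) (4,1) (4,2) (4,3) (4,4) (5,1) (5,2) (5,3) (5,4)] -> total=11
Click 2 (1,2) count=4: revealed 1 new [(1,2)] -> total=12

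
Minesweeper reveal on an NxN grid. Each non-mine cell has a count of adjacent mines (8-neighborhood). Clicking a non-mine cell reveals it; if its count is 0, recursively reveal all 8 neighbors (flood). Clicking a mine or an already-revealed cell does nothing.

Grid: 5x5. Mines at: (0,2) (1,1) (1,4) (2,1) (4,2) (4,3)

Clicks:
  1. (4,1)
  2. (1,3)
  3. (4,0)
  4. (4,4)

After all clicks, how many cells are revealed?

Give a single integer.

Answer: 6

Derivation:
Click 1 (4,1) count=1: revealed 1 new [(4,1)] -> total=1
Click 2 (1,3) count=2: revealed 1 new [(1,3)] -> total=2
Click 3 (4,0) count=0: revealed 3 new [(3,0) (3,1) (4,0)] -> total=5
Click 4 (4,4) count=1: revealed 1 new [(4,4)] -> total=6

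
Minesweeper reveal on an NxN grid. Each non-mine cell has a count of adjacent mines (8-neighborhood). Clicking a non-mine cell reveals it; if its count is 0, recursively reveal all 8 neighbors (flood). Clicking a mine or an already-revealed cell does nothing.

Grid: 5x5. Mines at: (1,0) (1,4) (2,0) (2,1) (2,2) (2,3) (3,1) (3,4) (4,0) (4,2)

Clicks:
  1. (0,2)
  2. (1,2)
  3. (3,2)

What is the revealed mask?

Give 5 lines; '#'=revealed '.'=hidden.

Click 1 (0,2) count=0: revealed 6 new [(0,1) (0,2) (0,3) (1,1) (1,2) (1,3)] -> total=6
Click 2 (1,2) count=3: revealed 0 new [(none)] -> total=6
Click 3 (3,2) count=5: revealed 1 new [(3,2)] -> total=7

Answer: .###.
.###.
.....
..#..
.....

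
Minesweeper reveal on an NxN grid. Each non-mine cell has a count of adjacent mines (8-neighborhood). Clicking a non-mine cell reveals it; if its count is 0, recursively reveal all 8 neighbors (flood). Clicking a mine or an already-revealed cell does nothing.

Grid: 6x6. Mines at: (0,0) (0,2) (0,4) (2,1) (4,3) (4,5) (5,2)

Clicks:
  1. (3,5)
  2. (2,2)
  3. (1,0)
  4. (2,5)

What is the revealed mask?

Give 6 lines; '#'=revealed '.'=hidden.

Answer: ......
#.####
..####
..####
......
......

Derivation:
Click 1 (3,5) count=1: revealed 1 new [(3,5)] -> total=1
Click 2 (2,2) count=1: revealed 1 new [(2,2)] -> total=2
Click 3 (1,0) count=2: revealed 1 new [(1,0)] -> total=3
Click 4 (2,5) count=0: revealed 10 new [(1,2) (1,3) (1,4) (1,5) (2,3) (2,4) (2,5) (3,2) (3,3) (3,4)] -> total=13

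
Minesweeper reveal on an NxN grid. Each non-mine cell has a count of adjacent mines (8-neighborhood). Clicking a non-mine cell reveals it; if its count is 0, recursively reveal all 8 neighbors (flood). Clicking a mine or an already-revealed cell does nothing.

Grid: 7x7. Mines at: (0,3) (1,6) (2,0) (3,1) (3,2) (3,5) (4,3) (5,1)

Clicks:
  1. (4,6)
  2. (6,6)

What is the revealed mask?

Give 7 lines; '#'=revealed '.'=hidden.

Click 1 (4,6) count=1: revealed 1 new [(4,6)] -> total=1
Click 2 (6,6) count=0: revealed 12 new [(4,4) (4,5) (5,2) (5,3) (5,4) (5,5) (5,6) (6,2) (6,3) (6,4) (6,5) (6,6)] -> total=13

Answer: .......
.......
.......
.......
....###
..#####
..#####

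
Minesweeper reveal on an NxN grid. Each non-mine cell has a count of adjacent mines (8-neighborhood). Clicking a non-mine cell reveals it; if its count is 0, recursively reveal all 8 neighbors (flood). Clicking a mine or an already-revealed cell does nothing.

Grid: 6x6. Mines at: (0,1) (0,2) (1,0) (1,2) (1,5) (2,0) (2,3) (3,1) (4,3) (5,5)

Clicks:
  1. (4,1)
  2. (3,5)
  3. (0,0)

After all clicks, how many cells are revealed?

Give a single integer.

Click 1 (4,1) count=1: revealed 1 new [(4,1)] -> total=1
Click 2 (3,5) count=0: revealed 6 new [(2,4) (2,5) (3,4) (3,5) (4,4) (4,5)] -> total=7
Click 3 (0,0) count=2: revealed 1 new [(0,0)] -> total=8

Answer: 8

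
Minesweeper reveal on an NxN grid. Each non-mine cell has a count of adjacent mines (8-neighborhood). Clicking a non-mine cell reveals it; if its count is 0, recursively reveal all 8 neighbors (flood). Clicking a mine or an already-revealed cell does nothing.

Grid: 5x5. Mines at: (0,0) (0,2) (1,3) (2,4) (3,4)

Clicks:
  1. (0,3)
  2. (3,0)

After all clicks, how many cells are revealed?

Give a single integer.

Answer: 16

Derivation:
Click 1 (0,3) count=2: revealed 1 new [(0,3)] -> total=1
Click 2 (3,0) count=0: revealed 15 new [(1,0) (1,1) (1,2) (2,0) (2,1) (2,2) (2,3) (3,0) (3,1) (3,2) (3,3) (4,0) (4,1) (4,2) (4,3)] -> total=16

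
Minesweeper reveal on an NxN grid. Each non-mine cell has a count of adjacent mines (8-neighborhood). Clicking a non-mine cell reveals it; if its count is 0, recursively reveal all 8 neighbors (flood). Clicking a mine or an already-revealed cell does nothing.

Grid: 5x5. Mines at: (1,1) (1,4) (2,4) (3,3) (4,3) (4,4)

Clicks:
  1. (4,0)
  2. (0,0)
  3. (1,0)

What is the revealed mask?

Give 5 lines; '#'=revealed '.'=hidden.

Click 1 (4,0) count=0: revealed 9 new [(2,0) (2,1) (2,2) (3,0) (3,1) (3,2) (4,0) (4,1) (4,2)] -> total=9
Click 2 (0,0) count=1: revealed 1 new [(0,0)] -> total=10
Click 3 (1,0) count=1: revealed 1 new [(1,0)] -> total=11

Answer: #....
#....
###..
###..
###..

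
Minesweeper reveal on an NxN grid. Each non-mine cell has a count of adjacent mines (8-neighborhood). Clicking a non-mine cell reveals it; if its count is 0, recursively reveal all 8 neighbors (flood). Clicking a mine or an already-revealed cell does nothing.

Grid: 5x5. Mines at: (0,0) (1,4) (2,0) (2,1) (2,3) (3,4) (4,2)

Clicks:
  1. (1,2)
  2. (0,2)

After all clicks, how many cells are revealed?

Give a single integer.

Click 1 (1,2) count=2: revealed 1 new [(1,2)] -> total=1
Click 2 (0,2) count=0: revealed 5 new [(0,1) (0,2) (0,3) (1,1) (1,3)] -> total=6

Answer: 6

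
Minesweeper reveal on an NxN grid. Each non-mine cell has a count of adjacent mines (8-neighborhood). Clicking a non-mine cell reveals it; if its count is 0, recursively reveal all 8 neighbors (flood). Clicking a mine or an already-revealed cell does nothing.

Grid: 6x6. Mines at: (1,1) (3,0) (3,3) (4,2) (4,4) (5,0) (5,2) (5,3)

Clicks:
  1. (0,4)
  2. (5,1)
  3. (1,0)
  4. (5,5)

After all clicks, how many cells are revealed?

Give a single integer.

Click 1 (0,4) count=0: revealed 14 new [(0,2) (0,3) (0,4) (0,5) (1,2) (1,3) (1,4) (1,5) (2,2) (2,3) (2,4) (2,5) (3,4) (3,5)] -> total=14
Click 2 (5,1) count=3: revealed 1 new [(5,1)] -> total=15
Click 3 (1,0) count=1: revealed 1 new [(1,0)] -> total=16
Click 4 (5,5) count=1: revealed 1 new [(5,5)] -> total=17

Answer: 17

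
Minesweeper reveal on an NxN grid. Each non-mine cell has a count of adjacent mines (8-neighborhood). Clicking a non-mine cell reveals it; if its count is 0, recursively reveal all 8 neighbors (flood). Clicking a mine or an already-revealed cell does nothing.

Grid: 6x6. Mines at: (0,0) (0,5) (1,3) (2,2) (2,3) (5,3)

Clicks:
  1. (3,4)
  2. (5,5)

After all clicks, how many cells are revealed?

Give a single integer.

Click 1 (3,4) count=1: revealed 1 new [(3,4)] -> total=1
Click 2 (5,5) count=0: revealed 9 new [(1,4) (1,5) (2,4) (2,5) (3,5) (4,4) (4,5) (5,4) (5,5)] -> total=10

Answer: 10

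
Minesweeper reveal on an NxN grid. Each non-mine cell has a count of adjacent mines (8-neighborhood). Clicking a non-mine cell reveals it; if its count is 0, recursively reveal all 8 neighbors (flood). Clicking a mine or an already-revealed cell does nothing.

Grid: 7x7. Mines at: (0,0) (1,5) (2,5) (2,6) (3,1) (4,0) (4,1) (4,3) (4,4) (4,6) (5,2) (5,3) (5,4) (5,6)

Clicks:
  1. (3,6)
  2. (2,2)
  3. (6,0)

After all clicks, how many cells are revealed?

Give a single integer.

Answer: 6

Derivation:
Click 1 (3,6) count=3: revealed 1 new [(3,6)] -> total=1
Click 2 (2,2) count=1: revealed 1 new [(2,2)] -> total=2
Click 3 (6,0) count=0: revealed 4 new [(5,0) (5,1) (6,0) (6,1)] -> total=6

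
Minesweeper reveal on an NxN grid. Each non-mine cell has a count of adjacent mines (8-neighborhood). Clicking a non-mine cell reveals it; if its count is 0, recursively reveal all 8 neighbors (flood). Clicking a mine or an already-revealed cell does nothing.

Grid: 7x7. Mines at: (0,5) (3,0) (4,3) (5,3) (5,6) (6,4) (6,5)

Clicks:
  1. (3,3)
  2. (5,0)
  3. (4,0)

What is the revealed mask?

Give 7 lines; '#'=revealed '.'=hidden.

Click 1 (3,3) count=1: revealed 1 new [(3,3)] -> total=1
Click 2 (5,0) count=0: revealed 9 new [(4,0) (4,1) (4,2) (5,0) (5,1) (5,2) (6,0) (6,1) (6,2)] -> total=10
Click 3 (4,0) count=1: revealed 0 new [(none)] -> total=10

Answer: .......
.......
.......
...#...
###....
###....
###....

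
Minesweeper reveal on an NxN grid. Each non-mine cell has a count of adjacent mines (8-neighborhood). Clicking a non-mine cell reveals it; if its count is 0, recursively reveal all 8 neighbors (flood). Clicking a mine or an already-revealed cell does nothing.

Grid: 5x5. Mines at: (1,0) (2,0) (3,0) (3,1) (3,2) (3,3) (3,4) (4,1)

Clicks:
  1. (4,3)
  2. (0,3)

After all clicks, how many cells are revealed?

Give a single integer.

Click 1 (4,3) count=3: revealed 1 new [(4,3)] -> total=1
Click 2 (0,3) count=0: revealed 12 new [(0,1) (0,2) (0,3) (0,4) (1,1) (1,2) (1,3) (1,4) (2,1) (2,2) (2,3) (2,4)] -> total=13

Answer: 13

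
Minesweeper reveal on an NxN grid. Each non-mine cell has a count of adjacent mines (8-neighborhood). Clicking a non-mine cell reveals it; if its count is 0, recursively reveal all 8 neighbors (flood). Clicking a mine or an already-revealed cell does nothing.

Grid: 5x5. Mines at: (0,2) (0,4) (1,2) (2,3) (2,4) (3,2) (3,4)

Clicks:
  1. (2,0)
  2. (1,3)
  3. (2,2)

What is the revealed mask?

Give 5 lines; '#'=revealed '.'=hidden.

Click 1 (2,0) count=0: revealed 10 new [(0,0) (0,1) (1,0) (1,1) (2,0) (2,1) (3,0) (3,1) (4,0) (4,1)] -> total=10
Click 2 (1,3) count=5: revealed 1 new [(1,3)] -> total=11
Click 3 (2,2) count=3: revealed 1 new [(2,2)] -> total=12

Answer: ##...
##.#.
###..
##...
##...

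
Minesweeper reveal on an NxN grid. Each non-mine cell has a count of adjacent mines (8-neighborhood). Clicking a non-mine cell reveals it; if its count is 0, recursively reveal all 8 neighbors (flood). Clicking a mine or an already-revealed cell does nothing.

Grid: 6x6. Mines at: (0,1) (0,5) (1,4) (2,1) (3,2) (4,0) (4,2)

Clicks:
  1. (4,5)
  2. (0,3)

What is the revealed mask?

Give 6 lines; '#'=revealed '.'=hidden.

Click 1 (4,5) count=0: revealed 12 new [(2,3) (2,4) (2,5) (3,3) (3,4) (3,5) (4,3) (4,4) (4,5) (5,3) (5,4) (5,5)] -> total=12
Click 2 (0,3) count=1: revealed 1 new [(0,3)] -> total=13

Answer: ...#..
......
...###
...###
...###
...###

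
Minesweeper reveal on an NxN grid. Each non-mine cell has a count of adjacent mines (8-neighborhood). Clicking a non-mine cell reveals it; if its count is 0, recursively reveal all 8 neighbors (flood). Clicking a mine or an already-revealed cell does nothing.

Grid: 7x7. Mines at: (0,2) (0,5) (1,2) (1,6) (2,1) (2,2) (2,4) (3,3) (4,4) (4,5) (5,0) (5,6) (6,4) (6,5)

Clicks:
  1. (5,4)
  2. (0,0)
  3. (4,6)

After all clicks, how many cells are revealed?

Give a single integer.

Answer: 6

Derivation:
Click 1 (5,4) count=4: revealed 1 new [(5,4)] -> total=1
Click 2 (0,0) count=0: revealed 4 new [(0,0) (0,1) (1,0) (1,1)] -> total=5
Click 3 (4,6) count=2: revealed 1 new [(4,6)] -> total=6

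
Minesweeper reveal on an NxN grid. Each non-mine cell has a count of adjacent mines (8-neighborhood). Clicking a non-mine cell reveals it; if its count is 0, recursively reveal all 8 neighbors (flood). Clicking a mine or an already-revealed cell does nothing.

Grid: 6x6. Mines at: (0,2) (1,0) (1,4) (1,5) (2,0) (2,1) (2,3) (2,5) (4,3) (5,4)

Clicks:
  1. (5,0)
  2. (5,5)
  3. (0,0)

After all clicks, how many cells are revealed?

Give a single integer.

Click 1 (5,0) count=0: revealed 9 new [(3,0) (3,1) (3,2) (4,0) (4,1) (4,2) (5,0) (5,1) (5,2)] -> total=9
Click 2 (5,5) count=1: revealed 1 new [(5,5)] -> total=10
Click 3 (0,0) count=1: revealed 1 new [(0,0)] -> total=11

Answer: 11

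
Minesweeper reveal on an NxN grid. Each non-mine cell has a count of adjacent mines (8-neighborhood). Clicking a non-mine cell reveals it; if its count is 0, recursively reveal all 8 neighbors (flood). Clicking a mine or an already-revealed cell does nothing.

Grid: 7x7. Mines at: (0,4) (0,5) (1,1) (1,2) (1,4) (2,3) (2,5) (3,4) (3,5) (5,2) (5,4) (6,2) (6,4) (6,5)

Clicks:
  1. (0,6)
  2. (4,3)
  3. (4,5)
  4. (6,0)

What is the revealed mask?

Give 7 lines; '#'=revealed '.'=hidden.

Click 1 (0,6) count=1: revealed 1 new [(0,6)] -> total=1
Click 2 (4,3) count=3: revealed 1 new [(4,3)] -> total=2
Click 3 (4,5) count=3: revealed 1 new [(4,5)] -> total=3
Click 4 (6,0) count=0: revealed 13 new [(2,0) (2,1) (2,2) (3,0) (3,1) (3,2) (4,0) (4,1) (4,2) (5,0) (5,1) (6,0) (6,1)] -> total=16

Answer: ......#
.......
###....
###....
####.#.
##.....
##.....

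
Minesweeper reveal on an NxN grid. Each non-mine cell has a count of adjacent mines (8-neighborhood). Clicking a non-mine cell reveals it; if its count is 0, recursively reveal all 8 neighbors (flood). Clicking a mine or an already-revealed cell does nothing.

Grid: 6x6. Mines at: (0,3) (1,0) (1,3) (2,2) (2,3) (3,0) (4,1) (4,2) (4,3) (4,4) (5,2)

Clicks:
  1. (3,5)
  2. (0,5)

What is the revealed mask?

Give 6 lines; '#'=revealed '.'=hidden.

Click 1 (3,5) count=1: revealed 1 new [(3,5)] -> total=1
Click 2 (0,5) count=0: revealed 7 new [(0,4) (0,5) (1,4) (1,5) (2,4) (2,5) (3,4)] -> total=8

Answer: ....##
....##
....##
....##
......
......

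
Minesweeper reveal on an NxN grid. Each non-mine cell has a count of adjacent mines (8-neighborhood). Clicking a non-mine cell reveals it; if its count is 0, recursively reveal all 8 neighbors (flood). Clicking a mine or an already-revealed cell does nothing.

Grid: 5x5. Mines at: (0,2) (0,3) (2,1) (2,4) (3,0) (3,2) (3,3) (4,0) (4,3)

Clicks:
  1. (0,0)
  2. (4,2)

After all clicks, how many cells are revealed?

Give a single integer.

Click 1 (0,0) count=0: revealed 4 new [(0,0) (0,1) (1,0) (1,1)] -> total=4
Click 2 (4,2) count=3: revealed 1 new [(4,2)] -> total=5

Answer: 5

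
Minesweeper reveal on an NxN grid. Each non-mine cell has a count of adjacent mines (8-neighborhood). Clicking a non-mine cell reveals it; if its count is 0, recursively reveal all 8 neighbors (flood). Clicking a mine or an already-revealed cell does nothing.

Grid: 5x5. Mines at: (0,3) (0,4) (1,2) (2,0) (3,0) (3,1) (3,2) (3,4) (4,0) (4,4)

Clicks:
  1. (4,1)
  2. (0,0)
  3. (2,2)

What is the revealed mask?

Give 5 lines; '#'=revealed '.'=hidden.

Click 1 (4,1) count=4: revealed 1 new [(4,1)] -> total=1
Click 2 (0,0) count=0: revealed 4 new [(0,0) (0,1) (1,0) (1,1)] -> total=5
Click 3 (2,2) count=3: revealed 1 new [(2,2)] -> total=6

Answer: ##...
##...
..#..
.....
.#...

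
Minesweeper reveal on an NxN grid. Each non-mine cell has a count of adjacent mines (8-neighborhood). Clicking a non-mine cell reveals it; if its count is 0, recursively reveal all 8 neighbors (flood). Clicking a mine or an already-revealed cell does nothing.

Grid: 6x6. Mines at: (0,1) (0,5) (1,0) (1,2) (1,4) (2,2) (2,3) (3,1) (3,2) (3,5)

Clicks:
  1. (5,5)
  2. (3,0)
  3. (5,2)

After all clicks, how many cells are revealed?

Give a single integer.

Answer: 13

Derivation:
Click 1 (5,5) count=0: revealed 12 new [(4,0) (4,1) (4,2) (4,3) (4,4) (4,5) (5,0) (5,1) (5,2) (5,3) (5,4) (5,5)] -> total=12
Click 2 (3,0) count=1: revealed 1 new [(3,0)] -> total=13
Click 3 (5,2) count=0: revealed 0 new [(none)] -> total=13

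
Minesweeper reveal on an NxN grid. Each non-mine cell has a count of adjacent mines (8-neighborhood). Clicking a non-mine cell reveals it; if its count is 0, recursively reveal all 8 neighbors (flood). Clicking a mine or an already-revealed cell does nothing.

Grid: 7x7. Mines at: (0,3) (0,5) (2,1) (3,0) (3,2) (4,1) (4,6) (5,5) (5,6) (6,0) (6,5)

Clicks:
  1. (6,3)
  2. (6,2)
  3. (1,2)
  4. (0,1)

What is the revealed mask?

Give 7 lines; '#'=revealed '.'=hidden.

Click 1 (6,3) count=0: revealed 11 new [(4,2) (4,3) (4,4) (5,1) (5,2) (5,3) (5,4) (6,1) (6,2) (6,3) (6,4)] -> total=11
Click 2 (6,2) count=0: revealed 0 new [(none)] -> total=11
Click 3 (1,2) count=2: revealed 1 new [(1,2)] -> total=12
Click 4 (0,1) count=0: revealed 5 new [(0,0) (0,1) (0,2) (1,0) (1,1)] -> total=17

Answer: ###....
###....
.......
.......
..###..
.####..
.####..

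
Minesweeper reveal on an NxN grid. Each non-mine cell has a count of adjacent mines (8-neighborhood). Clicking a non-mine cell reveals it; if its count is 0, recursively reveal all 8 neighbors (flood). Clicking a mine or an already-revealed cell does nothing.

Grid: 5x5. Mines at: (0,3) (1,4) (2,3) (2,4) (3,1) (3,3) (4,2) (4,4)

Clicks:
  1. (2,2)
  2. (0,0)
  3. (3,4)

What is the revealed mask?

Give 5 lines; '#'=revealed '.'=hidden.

Click 1 (2,2) count=3: revealed 1 new [(2,2)] -> total=1
Click 2 (0,0) count=0: revealed 8 new [(0,0) (0,1) (0,2) (1,0) (1,1) (1,2) (2,0) (2,1)] -> total=9
Click 3 (3,4) count=4: revealed 1 new [(3,4)] -> total=10

Answer: ###..
###..
###..
....#
.....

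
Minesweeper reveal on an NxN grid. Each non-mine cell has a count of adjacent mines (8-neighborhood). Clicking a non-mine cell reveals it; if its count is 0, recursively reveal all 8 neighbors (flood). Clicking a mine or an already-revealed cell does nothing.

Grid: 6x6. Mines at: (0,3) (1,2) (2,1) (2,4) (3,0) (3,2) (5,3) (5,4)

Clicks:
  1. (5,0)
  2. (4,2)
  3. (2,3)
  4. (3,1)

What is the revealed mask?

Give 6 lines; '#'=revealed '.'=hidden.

Answer: ......
......
...#..
.#....
###...
###...

Derivation:
Click 1 (5,0) count=0: revealed 6 new [(4,0) (4,1) (4,2) (5,0) (5,1) (5,2)] -> total=6
Click 2 (4,2) count=2: revealed 0 new [(none)] -> total=6
Click 3 (2,3) count=3: revealed 1 new [(2,3)] -> total=7
Click 4 (3,1) count=3: revealed 1 new [(3,1)] -> total=8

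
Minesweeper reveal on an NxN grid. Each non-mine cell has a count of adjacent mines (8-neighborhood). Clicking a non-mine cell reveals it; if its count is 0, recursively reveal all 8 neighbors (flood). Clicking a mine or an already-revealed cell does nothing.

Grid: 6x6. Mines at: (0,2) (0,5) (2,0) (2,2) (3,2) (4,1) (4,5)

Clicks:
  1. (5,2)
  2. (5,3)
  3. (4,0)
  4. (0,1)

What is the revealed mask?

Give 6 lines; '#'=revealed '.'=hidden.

Answer: .#....
......
......
......
#.###.
..###.

Derivation:
Click 1 (5,2) count=1: revealed 1 new [(5,2)] -> total=1
Click 2 (5,3) count=0: revealed 5 new [(4,2) (4,3) (4,4) (5,3) (5,4)] -> total=6
Click 3 (4,0) count=1: revealed 1 new [(4,0)] -> total=7
Click 4 (0,1) count=1: revealed 1 new [(0,1)] -> total=8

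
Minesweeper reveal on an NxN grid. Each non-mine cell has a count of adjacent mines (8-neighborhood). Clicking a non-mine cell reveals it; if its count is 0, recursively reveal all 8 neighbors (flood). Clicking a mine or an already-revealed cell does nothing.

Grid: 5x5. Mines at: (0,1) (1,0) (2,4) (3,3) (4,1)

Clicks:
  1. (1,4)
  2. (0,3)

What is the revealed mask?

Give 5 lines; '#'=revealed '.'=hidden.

Click 1 (1,4) count=1: revealed 1 new [(1,4)] -> total=1
Click 2 (0,3) count=0: revealed 5 new [(0,2) (0,3) (0,4) (1,2) (1,3)] -> total=6

Answer: ..###
..###
.....
.....
.....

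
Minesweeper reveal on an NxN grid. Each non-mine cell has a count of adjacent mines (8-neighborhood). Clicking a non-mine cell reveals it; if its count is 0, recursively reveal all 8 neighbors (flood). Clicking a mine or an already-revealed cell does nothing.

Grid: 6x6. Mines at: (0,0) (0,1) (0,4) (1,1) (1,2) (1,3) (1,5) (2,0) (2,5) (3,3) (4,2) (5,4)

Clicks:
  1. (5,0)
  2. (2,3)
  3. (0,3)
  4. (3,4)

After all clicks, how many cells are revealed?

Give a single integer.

Answer: 9

Derivation:
Click 1 (5,0) count=0: revealed 6 new [(3,0) (3,1) (4,0) (4,1) (5,0) (5,1)] -> total=6
Click 2 (2,3) count=3: revealed 1 new [(2,3)] -> total=7
Click 3 (0,3) count=3: revealed 1 new [(0,3)] -> total=8
Click 4 (3,4) count=2: revealed 1 new [(3,4)] -> total=9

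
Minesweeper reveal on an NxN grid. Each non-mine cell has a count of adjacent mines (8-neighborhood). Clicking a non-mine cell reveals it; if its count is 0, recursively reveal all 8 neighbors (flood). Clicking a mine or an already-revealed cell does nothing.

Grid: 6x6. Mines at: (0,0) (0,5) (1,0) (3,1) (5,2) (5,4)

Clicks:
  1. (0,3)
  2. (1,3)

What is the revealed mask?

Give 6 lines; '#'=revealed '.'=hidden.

Click 1 (0,3) count=0: revealed 22 new [(0,1) (0,2) (0,3) (0,4) (1,1) (1,2) (1,3) (1,4) (1,5) (2,1) (2,2) (2,3) (2,4) (2,5) (3,2) (3,3) (3,4) (3,5) (4,2) (4,3) (4,4) (4,5)] -> total=22
Click 2 (1,3) count=0: revealed 0 new [(none)] -> total=22

Answer: .####.
.#####
.#####
..####
..####
......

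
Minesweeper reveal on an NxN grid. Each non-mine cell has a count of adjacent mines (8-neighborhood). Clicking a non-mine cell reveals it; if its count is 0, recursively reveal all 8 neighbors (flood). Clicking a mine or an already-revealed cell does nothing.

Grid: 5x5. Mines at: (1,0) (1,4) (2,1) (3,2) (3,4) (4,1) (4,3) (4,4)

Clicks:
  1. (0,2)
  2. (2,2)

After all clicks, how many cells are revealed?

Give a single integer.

Click 1 (0,2) count=0: revealed 6 new [(0,1) (0,2) (0,3) (1,1) (1,2) (1,3)] -> total=6
Click 2 (2,2) count=2: revealed 1 new [(2,2)] -> total=7

Answer: 7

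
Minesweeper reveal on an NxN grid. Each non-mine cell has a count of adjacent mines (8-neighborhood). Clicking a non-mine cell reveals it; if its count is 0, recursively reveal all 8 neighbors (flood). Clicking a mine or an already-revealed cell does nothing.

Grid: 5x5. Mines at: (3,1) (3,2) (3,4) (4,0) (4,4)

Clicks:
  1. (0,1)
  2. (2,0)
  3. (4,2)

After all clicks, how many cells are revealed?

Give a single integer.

Click 1 (0,1) count=0: revealed 15 new [(0,0) (0,1) (0,2) (0,3) (0,4) (1,0) (1,1) (1,2) (1,3) (1,4) (2,0) (2,1) (2,2) (2,3) (2,4)] -> total=15
Click 2 (2,0) count=1: revealed 0 new [(none)] -> total=15
Click 3 (4,2) count=2: revealed 1 new [(4,2)] -> total=16

Answer: 16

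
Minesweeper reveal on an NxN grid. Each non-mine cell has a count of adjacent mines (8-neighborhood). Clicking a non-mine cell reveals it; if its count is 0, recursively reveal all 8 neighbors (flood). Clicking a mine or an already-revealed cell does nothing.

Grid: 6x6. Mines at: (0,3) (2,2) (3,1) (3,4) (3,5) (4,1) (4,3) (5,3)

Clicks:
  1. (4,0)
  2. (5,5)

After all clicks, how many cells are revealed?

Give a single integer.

Click 1 (4,0) count=2: revealed 1 new [(4,0)] -> total=1
Click 2 (5,5) count=0: revealed 4 new [(4,4) (4,5) (5,4) (5,5)] -> total=5

Answer: 5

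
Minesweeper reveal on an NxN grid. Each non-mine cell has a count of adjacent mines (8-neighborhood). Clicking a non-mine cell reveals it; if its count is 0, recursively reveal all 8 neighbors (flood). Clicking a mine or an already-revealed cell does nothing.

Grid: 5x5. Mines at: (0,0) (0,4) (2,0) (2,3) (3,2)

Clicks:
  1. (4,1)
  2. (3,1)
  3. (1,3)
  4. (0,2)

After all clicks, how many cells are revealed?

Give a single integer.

Click 1 (4,1) count=1: revealed 1 new [(4,1)] -> total=1
Click 2 (3,1) count=2: revealed 1 new [(3,1)] -> total=2
Click 3 (1,3) count=2: revealed 1 new [(1,3)] -> total=3
Click 4 (0,2) count=0: revealed 5 new [(0,1) (0,2) (0,3) (1,1) (1,2)] -> total=8

Answer: 8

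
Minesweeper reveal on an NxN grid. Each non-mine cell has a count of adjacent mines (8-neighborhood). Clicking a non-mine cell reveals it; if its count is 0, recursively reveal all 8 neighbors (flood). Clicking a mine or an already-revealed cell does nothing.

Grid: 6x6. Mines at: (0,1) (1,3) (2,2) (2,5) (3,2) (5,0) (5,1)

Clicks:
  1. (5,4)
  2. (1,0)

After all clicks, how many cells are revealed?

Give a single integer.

Answer: 12

Derivation:
Click 1 (5,4) count=0: revealed 11 new [(3,3) (3,4) (3,5) (4,2) (4,3) (4,4) (4,5) (5,2) (5,3) (5,4) (5,5)] -> total=11
Click 2 (1,0) count=1: revealed 1 new [(1,0)] -> total=12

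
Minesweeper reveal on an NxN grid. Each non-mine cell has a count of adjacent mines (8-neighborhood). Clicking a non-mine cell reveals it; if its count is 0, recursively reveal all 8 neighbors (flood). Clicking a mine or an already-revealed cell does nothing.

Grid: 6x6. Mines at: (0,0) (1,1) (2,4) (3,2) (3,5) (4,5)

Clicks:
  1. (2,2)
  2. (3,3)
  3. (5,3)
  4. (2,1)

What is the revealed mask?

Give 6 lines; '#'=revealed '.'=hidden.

Click 1 (2,2) count=2: revealed 1 new [(2,2)] -> total=1
Click 2 (3,3) count=2: revealed 1 new [(3,3)] -> total=2
Click 3 (5,3) count=0: revealed 14 new [(2,0) (2,1) (3,0) (3,1) (4,0) (4,1) (4,2) (4,3) (4,4) (5,0) (5,1) (5,2) (5,3) (5,4)] -> total=16
Click 4 (2,1) count=2: revealed 0 new [(none)] -> total=16

Answer: ......
......
###...
##.#..
#####.
#####.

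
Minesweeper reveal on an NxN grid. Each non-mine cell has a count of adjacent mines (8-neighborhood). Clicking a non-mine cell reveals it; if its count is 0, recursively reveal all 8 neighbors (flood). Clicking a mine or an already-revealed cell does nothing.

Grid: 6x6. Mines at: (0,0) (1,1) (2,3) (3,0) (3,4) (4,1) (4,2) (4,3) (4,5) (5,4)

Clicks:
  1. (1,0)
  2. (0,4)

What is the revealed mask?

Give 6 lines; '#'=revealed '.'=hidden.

Answer: ..####
#.####
....##
......
......
......

Derivation:
Click 1 (1,0) count=2: revealed 1 new [(1,0)] -> total=1
Click 2 (0,4) count=0: revealed 10 new [(0,2) (0,3) (0,4) (0,5) (1,2) (1,3) (1,4) (1,5) (2,4) (2,5)] -> total=11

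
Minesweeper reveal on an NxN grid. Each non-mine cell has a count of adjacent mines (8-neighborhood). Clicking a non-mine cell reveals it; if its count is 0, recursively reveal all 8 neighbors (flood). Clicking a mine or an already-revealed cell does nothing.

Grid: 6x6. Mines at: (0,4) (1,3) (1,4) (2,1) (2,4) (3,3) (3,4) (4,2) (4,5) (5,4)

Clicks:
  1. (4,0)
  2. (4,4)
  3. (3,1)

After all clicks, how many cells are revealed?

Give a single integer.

Answer: 7

Derivation:
Click 1 (4,0) count=0: revealed 6 new [(3,0) (3,1) (4,0) (4,1) (5,0) (5,1)] -> total=6
Click 2 (4,4) count=4: revealed 1 new [(4,4)] -> total=7
Click 3 (3,1) count=2: revealed 0 new [(none)] -> total=7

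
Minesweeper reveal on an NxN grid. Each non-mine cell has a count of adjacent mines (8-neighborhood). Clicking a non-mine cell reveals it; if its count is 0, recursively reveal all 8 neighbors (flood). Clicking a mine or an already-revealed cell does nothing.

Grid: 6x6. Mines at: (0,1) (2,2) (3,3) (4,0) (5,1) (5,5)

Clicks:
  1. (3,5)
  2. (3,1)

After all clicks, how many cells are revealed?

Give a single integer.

Click 1 (3,5) count=0: revealed 15 new [(0,2) (0,3) (0,4) (0,5) (1,2) (1,3) (1,4) (1,5) (2,3) (2,4) (2,5) (3,4) (3,5) (4,4) (4,5)] -> total=15
Click 2 (3,1) count=2: revealed 1 new [(3,1)] -> total=16

Answer: 16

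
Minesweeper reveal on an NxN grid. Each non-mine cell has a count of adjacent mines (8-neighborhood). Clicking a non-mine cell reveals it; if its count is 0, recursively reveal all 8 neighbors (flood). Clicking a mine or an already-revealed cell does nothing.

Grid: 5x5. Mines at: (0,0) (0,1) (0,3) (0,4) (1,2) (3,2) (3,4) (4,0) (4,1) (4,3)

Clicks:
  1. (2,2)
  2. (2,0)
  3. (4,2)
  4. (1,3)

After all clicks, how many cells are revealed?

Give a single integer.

Click 1 (2,2) count=2: revealed 1 new [(2,2)] -> total=1
Click 2 (2,0) count=0: revealed 6 new [(1,0) (1,1) (2,0) (2,1) (3,0) (3,1)] -> total=7
Click 3 (4,2) count=3: revealed 1 new [(4,2)] -> total=8
Click 4 (1,3) count=3: revealed 1 new [(1,3)] -> total=9

Answer: 9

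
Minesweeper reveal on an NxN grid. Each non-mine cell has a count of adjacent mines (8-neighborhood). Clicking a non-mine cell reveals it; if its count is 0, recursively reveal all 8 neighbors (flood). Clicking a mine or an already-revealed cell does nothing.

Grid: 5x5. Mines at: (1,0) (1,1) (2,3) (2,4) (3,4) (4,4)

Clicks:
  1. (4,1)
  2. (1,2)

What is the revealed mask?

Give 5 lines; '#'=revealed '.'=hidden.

Answer: .....
..#..
###..
####.
####.

Derivation:
Click 1 (4,1) count=0: revealed 11 new [(2,0) (2,1) (2,2) (3,0) (3,1) (3,2) (3,3) (4,0) (4,1) (4,2) (4,3)] -> total=11
Click 2 (1,2) count=2: revealed 1 new [(1,2)] -> total=12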